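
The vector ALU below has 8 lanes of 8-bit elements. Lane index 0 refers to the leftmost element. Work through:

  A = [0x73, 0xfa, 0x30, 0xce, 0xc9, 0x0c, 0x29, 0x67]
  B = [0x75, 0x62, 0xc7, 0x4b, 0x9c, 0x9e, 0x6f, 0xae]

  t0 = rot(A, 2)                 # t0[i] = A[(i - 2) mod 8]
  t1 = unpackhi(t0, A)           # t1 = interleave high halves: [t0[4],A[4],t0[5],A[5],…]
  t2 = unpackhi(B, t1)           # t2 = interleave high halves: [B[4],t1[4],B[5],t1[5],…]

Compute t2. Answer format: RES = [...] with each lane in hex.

→ t0 |29|67|73|fa|30|ce|c9|0c|
→ t1 |30|c9|ce|0c|c9|29|0c|67|
→ t2 |9c|c9|9e|29|6f|0c|ae|67|

RES = [0x9c, 0xc9, 0x9e, 0x29, 0x6f, 0x0c, 0xae, 0x67]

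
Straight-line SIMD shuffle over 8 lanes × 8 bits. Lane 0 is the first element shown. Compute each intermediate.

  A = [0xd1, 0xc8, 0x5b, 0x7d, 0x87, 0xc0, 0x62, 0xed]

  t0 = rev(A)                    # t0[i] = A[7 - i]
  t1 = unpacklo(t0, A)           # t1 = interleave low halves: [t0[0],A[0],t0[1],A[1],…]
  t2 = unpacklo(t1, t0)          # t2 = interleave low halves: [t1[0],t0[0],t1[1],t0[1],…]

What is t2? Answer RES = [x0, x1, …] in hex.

RES = [0xed, 0xed, 0xd1, 0x62, 0x62, 0xc0, 0xc8, 0x87]

t0 = [0xed, 0x62, 0xc0, 0x87, 0x7d, 0x5b, 0xc8, 0xd1]
t1 = [0xed, 0xd1, 0x62, 0xc8, 0xc0, 0x5b, 0x87, 0x7d]
t2 = [0xed, 0xed, 0xd1, 0x62, 0x62, 0xc0, 0xc8, 0x87]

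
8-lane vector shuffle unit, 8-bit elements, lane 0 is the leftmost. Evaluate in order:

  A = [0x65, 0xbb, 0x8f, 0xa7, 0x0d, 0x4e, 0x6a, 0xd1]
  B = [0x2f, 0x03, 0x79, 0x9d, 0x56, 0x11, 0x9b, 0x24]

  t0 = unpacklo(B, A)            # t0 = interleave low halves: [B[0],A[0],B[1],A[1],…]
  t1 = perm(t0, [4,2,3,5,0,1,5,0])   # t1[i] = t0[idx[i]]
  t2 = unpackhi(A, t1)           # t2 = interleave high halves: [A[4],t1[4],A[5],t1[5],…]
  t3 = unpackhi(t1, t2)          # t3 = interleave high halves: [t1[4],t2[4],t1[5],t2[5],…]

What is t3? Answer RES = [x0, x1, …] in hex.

RES = [ 0x2f  0x6a  0x65  0x8f  0x8f  0xd1  0x2f  0x2f ]

t0 = [0x2f, 0x65, 0x03, 0xbb, 0x79, 0x8f, 0x9d, 0xa7]
t1 = [0x79, 0x03, 0xbb, 0x8f, 0x2f, 0x65, 0x8f, 0x2f]
t2 = [0x0d, 0x2f, 0x4e, 0x65, 0x6a, 0x8f, 0xd1, 0x2f]
t3 = [0x2f, 0x6a, 0x65, 0x8f, 0x8f, 0xd1, 0x2f, 0x2f]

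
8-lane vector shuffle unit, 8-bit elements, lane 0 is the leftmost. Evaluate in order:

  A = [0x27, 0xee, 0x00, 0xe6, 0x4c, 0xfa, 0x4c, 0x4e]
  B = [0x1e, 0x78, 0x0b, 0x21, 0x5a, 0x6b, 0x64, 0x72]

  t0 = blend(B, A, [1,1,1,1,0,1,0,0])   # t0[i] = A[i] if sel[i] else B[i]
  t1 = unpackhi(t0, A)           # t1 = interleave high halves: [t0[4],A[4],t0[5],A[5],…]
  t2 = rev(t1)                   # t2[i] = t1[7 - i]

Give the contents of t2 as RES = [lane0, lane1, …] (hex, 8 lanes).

RES = [0x4e, 0x72, 0x4c, 0x64, 0xfa, 0xfa, 0x4c, 0x5a]

→ t0 |27|ee|00|e6|5a|fa|64|72|
→ t1 |5a|4c|fa|fa|64|4c|72|4e|
→ t2 |4e|72|4c|64|fa|fa|4c|5a|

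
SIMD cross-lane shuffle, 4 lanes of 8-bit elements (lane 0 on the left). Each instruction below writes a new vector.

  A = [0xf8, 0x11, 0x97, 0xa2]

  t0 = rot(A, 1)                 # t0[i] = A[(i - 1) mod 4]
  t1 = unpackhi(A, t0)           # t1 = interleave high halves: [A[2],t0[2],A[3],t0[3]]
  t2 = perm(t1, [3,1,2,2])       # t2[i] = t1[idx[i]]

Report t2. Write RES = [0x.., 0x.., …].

RES = [ 0x97  0x11  0xa2  0xa2 ]

  t0: a2 f8 11 97
  t1: 97 11 a2 97
  t2: 97 11 a2 a2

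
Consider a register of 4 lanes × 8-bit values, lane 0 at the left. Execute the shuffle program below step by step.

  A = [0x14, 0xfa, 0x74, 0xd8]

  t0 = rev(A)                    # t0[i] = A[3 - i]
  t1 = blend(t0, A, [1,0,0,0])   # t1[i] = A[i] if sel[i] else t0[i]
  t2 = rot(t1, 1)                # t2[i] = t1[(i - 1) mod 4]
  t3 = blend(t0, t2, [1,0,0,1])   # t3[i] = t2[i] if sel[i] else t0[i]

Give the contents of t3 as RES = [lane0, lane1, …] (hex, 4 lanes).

RES = [0x14, 0x74, 0xfa, 0xfa]

→ t0 |d8|74|fa|14|
→ t1 |14|74|fa|14|
→ t2 |14|14|74|fa|
→ t3 |14|74|fa|fa|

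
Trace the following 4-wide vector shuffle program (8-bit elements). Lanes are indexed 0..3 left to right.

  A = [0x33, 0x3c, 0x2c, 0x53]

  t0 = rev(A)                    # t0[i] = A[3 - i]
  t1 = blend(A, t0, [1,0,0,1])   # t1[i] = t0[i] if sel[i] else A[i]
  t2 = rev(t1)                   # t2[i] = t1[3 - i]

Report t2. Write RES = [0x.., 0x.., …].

  t0: 53 2c 3c 33
  t1: 53 3c 2c 33
  t2: 33 2c 3c 53

RES = [ 0x33  0x2c  0x3c  0x53 ]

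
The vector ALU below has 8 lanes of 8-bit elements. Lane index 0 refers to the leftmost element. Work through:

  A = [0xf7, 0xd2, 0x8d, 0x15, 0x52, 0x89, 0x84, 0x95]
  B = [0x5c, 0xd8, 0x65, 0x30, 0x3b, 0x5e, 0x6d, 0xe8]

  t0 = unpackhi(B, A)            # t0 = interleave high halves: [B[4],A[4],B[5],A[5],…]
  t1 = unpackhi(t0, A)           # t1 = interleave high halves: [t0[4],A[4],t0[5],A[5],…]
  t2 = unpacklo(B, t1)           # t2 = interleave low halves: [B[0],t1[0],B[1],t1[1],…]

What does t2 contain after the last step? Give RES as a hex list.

RES = [ 0x5c  0x6d  0xd8  0x52  0x65  0x84  0x30  0x89 ]

t0 = [0x3b, 0x52, 0x5e, 0x89, 0x6d, 0x84, 0xe8, 0x95]
t1 = [0x6d, 0x52, 0x84, 0x89, 0xe8, 0x84, 0x95, 0x95]
t2 = [0x5c, 0x6d, 0xd8, 0x52, 0x65, 0x84, 0x30, 0x89]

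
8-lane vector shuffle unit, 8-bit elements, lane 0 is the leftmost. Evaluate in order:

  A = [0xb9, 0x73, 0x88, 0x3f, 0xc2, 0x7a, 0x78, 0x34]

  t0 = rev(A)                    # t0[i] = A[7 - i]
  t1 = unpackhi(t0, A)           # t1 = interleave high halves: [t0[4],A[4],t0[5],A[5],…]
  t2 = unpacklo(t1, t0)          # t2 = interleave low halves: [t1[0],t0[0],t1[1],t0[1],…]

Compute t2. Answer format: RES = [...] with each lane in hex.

RES = [ 0x3f  0x34  0xc2  0x78  0x88  0x7a  0x7a  0xc2 ]

t0 = [0x34, 0x78, 0x7a, 0xc2, 0x3f, 0x88, 0x73, 0xb9]
t1 = [0x3f, 0xc2, 0x88, 0x7a, 0x73, 0x78, 0xb9, 0x34]
t2 = [0x3f, 0x34, 0xc2, 0x78, 0x88, 0x7a, 0x7a, 0xc2]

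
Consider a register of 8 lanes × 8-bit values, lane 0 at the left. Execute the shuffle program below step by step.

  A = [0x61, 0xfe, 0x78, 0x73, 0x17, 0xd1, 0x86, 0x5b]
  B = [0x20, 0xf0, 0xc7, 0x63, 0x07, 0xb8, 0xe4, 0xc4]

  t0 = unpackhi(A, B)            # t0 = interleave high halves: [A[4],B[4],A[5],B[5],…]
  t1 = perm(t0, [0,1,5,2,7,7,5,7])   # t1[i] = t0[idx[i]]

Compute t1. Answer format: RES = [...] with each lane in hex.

→ t0 |17|07|d1|b8|86|e4|5b|c4|
→ t1 |17|07|e4|d1|c4|c4|e4|c4|

RES = [ 0x17  0x07  0xe4  0xd1  0xc4  0xc4  0xe4  0xc4 ]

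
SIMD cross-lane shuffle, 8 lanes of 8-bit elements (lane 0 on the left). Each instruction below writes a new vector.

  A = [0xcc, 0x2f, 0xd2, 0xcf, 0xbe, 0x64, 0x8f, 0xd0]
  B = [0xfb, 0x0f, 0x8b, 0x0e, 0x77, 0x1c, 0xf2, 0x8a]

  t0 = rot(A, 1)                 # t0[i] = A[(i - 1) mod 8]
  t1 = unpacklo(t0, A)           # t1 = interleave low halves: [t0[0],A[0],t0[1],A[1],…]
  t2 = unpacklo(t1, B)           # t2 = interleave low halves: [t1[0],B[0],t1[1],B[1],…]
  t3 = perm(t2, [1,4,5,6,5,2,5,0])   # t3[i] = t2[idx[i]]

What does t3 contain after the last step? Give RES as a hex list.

RES = [0xfb, 0xcc, 0x8b, 0x2f, 0x8b, 0xcc, 0x8b, 0xd0]

t0 = [0xd0, 0xcc, 0x2f, 0xd2, 0xcf, 0xbe, 0x64, 0x8f]
t1 = [0xd0, 0xcc, 0xcc, 0x2f, 0x2f, 0xd2, 0xd2, 0xcf]
t2 = [0xd0, 0xfb, 0xcc, 0x0f, 0xcc, 0x8b, 0x2f, 0x0e]
t3 = [0xfb, 0xcc, 0x8b, 0x2f, 0x8b, 0xcc, 0x8b, 0xd0]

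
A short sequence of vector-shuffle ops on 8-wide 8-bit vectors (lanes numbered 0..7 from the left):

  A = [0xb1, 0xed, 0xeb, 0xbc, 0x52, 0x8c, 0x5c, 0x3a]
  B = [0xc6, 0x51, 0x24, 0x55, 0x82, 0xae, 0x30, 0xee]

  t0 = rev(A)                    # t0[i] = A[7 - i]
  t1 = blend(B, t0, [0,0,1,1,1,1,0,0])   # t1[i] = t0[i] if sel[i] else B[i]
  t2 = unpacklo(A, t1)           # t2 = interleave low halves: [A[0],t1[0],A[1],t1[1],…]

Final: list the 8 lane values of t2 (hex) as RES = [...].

  t0: 3a 5c 8c 52 bc eb ed b1
  t1: c6 51 8c 52 bc eb 30 ee
  t2: b1 c6 ed 51 eb 8c bc 52

RES = [ 0xb1  0xc6  0xed  0x51  0xeb  0x8c  0xbc  0x52 ]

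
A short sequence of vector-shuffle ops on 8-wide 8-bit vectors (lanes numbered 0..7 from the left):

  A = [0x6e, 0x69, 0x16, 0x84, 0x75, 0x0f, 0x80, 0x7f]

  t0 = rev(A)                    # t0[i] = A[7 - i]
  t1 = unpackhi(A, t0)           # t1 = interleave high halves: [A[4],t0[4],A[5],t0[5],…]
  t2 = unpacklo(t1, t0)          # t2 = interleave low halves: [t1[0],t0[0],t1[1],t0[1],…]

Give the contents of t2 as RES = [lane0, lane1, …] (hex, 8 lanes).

RES = [ 0x75  0x7f  0x84  0x80  0x0f  0x0f  0x16  0x75 ]

t0 = [0x7f, 0x80, 0x0f, 0x75, 0x84, 0x16, 0x69, 0x6e]
t1 = [0x75, 0x84, 0x0f, 0x16, 0x80, 0x69, 0x7f, 0x6e]
t2 = [0x75, 0x7f, 0x84, 0x80, 0x0f, 0x0f, 0x16, 0x75]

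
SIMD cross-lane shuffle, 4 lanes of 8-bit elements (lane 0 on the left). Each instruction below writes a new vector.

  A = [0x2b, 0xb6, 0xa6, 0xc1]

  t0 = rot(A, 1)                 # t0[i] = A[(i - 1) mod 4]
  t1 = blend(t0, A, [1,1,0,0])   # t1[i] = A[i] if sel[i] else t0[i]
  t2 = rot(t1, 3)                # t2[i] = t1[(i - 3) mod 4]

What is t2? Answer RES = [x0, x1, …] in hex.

RES = [ 0xb6  0xb6  0xa6  0x2b ]

  t0: c1 2b b6 a6
  t1: 2b b6 b6 a6
  t2: b6 b6 a6 2b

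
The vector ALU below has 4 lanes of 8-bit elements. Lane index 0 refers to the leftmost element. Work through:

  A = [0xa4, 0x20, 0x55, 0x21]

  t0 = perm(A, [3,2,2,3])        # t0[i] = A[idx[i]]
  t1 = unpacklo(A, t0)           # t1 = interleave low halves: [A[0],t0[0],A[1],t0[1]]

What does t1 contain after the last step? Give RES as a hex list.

RES = [ 0xa4  0x21  0x20  0x55 ]

  t0: 21 55 55 21
  t1: a4 21 20 55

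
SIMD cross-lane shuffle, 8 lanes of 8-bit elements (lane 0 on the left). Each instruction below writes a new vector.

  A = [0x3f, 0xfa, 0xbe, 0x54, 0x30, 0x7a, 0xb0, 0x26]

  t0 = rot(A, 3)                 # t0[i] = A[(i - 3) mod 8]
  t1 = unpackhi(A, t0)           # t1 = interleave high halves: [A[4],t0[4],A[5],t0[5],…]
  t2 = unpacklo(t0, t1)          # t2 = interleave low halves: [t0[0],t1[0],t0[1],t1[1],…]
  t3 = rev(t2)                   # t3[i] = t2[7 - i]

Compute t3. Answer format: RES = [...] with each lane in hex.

t0 = [0x7a, 0xb0, 0x26, 0x3f, 0xfa, 0xbe, 0x54, 0x30]
t1 = [0x30, 0xfa, 0x7a, 0xbe, 0xb0, 0x54, 0x26, 0x30]
t2 = [0x7a, 0x30, 0xb0, 0xfa, 0x26, 0x7a, 0x3f, 0xbe]
t3 = [0xbe, 0x3f, 0x7a, 0x26, 0xfa, 0xb0, 0x30, 0x7a]

RES = [ 0xbe  0x3f  0x7a  0x26  0xfa  0xb0  0x30  0x7a ]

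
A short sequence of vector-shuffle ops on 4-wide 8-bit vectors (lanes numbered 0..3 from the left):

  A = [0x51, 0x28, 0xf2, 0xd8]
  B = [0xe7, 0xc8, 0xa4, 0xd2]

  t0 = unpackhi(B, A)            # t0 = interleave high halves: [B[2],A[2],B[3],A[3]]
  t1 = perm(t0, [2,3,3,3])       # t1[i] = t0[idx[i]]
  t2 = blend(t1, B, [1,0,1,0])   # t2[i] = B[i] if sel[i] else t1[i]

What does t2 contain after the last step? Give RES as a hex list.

  t0: a4 f2 d2 d8
  t1: d2 d8 d8 d8
  t2: e7 d8 a4 d8

RES = [0xe7, 0xd8, 0xa4, 0xd8]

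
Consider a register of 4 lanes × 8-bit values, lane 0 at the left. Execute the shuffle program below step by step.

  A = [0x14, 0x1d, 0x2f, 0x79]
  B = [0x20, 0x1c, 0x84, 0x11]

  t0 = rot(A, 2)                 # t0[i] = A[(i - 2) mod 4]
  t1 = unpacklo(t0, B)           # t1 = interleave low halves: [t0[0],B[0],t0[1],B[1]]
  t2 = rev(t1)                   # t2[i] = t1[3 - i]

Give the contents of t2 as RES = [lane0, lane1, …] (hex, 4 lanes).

  t0: 2f 79 14 1d
  t1: 2f 20 79 1c
  t2: 1c 79 20 2f

RES = [ 0x1c  0x79  0x20  0x2f ]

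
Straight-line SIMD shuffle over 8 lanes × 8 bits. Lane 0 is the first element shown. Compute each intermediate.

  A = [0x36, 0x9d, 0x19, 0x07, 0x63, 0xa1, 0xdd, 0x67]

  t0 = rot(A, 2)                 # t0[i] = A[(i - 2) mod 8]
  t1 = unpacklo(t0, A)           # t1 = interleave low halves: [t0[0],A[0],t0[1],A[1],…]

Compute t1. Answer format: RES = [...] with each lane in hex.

  t0: dd 67 36 9d 19 07 63 a1
  t1: dd 36 67 9d 36 19 9d 07

RES = [0xdd, 0x36, 0x67, 0x9d, 0x36, 0x19, 0x9d, 0x07]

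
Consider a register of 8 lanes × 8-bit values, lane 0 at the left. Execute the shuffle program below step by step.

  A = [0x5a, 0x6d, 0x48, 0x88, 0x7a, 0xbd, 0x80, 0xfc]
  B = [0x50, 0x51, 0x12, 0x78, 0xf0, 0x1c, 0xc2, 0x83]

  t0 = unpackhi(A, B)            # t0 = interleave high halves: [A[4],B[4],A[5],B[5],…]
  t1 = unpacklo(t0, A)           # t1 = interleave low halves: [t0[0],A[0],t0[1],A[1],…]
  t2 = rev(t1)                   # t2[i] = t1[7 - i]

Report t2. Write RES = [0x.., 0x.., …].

RES = [0x88, 0x1c, 0x48, 0xbd, 0x6d, 0xf0, 0x5a, 0x7a]

t0 = [0x7a, 0xf0, 0xbd, 0x1c, 0x80, 0xc2, 0xfc, 0x83]
t1 = [0x7a, 0x5a, 0xf0, 0x6d, 0xbd, 0x48, 0x1c, 0x88]
t2 = [0x88, 0x1c, 0x48, 0xbd, 0x6d, 0xf0, 0x5a, 0x7a]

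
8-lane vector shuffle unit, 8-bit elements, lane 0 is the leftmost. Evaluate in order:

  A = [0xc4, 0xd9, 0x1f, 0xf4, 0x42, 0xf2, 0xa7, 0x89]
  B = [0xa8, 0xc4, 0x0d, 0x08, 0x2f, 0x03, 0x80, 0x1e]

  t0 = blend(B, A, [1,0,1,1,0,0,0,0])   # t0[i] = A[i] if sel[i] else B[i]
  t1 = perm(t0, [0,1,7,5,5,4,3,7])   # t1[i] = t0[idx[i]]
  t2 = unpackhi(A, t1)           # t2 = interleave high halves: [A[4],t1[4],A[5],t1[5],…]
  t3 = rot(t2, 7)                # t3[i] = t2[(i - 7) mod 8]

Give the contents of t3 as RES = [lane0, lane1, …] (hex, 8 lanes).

  t0: c4 c4 1f f4 2f 03 80 1e
  t1: c4 c4 1e 03 03 2f f4 1e
  t2: 42 03 f2 2f a7 f4 89 1e
  t3: 03 f2 2f a7 f4 89 1e 42

RES = [ 0x03  0xf2  0x2f  0xa7  0xf4  0x89  0x1e  0x42 ]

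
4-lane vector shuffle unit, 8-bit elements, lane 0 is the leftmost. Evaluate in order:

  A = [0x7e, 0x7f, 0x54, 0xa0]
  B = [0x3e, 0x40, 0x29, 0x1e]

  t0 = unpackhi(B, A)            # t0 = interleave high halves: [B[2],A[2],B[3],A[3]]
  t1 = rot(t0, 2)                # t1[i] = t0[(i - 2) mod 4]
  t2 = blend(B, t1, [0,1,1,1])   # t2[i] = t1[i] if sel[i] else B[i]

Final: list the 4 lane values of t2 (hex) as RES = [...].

RES = [ 0x3e  0xa0  0x29  0x54 ]

→ t0 |29|54|1e|a0|
→ t1 |1e|a0|29|54|
→ t2 |3e|a0|29|54|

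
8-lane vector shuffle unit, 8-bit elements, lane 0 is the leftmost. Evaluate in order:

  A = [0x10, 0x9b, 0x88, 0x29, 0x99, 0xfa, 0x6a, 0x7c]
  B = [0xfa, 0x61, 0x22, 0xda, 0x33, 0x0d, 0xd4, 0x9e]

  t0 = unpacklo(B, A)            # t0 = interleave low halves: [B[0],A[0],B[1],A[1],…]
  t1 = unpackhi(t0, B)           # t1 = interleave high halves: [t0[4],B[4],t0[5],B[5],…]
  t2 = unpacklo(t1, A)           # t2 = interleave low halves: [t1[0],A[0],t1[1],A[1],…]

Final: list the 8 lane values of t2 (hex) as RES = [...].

→ t0 |fa|10|61|9b|22|88|da|29|
→ t1 |22|33|88|0d|da|d4|29|9e|
→ t2 |22|10|33|9b|88|88|0d|29|

RES = [0x22, 0x10, 0x33, 0x9b, 0x88, 0x88, 0x0d, 0x29]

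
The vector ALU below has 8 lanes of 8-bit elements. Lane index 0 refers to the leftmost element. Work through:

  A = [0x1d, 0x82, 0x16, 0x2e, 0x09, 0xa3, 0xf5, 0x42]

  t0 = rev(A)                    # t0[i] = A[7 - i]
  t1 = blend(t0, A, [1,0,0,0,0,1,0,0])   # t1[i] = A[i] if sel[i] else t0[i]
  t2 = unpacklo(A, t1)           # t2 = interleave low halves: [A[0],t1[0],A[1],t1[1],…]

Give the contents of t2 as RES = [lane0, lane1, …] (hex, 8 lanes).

  t0: 42 f5 a3 09 2e 16 82 1d
  t1: 1d f5 a3 09 2e a3 82 1d
  t2: 1d 1d 82 f5 16 a3 2e 09

RES = [ 0x1d  0x1d  0x82  0xf5  0x16  0xa3  0x2e  0x09 ]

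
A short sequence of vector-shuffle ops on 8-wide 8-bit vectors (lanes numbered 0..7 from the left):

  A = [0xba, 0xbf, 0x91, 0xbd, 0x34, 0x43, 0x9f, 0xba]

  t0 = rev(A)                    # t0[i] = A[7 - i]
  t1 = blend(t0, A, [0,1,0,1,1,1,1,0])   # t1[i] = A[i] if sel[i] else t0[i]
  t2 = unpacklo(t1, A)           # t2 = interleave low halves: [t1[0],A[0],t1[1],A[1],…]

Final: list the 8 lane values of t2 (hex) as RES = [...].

→ t0 |ba|9f|43|34|bd|91|bf|ba|
→ t1 |ba|bf|43|bd|34|43|9f|ba|
→ t2 |ba|ba|bf|bf|43|91|bd|bd|

RES = [0xba, 0xba, 0xbf, 0xbf, 0x43, 0x91, 0xbd, 0xbd]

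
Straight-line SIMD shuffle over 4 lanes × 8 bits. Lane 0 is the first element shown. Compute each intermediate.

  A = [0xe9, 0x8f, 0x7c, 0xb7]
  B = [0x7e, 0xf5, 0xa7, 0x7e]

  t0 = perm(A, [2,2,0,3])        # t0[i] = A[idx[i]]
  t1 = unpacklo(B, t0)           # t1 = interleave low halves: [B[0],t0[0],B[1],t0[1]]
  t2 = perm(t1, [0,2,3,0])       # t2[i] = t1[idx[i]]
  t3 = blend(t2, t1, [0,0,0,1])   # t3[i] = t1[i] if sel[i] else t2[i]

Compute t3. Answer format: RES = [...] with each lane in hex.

t0 = [0x7c, 0x7c, 0xe9, 0xb7]
t1 = [0x7e, 0x7c, 0xf5, 0x7c]
t2 = [0x7e, 0xf5, 0x7c, 0x7e]
t3 = [0x7e, 0xf5, 0x7c, 0x7c]

RES = [0x7e, 0xf5, 0x7c, 0x7c]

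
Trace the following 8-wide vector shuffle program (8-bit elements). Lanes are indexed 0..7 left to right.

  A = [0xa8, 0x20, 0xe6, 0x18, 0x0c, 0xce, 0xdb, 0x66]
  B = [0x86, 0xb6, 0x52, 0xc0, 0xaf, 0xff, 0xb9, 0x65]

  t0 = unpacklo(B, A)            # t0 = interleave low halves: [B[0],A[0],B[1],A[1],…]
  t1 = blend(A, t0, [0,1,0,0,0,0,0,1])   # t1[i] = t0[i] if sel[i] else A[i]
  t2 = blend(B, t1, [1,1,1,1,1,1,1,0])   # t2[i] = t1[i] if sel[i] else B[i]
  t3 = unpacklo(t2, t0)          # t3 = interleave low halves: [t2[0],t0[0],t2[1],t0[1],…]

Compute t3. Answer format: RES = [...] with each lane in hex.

RES = [0xa8, 0x86, 0xa8, 0xa8, 0xe6, 0xb6, 0x18, 0x20]

→ t0 |86|a8|b6|20|52|e6|c0|18|
→ t1 |a8|a8|e6|18|0c|ce|db|18|
→ t2 |a8|a8|e6|18|0c|ce|db|65|
→ t3 |a8|86|a8|a8|e6|b6|18|20|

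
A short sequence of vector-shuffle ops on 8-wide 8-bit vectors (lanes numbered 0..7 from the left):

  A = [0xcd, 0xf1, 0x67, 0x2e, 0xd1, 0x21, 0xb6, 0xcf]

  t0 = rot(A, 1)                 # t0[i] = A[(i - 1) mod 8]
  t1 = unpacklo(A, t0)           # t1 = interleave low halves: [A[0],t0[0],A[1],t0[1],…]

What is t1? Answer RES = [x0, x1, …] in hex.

t0 = [0xcf, 0xcd, 0xf1, 0x67, 0x2e, 0xd1, 0x21, 0xb6]
t1 = [0xcd, 0xcf, 0xf1, 0xcd, 0x67, 0xf1, 0x2e, 0x67]

RES = [ 0xcd  0xcf  0xf1  0xcd  0x67  0xf1  0x2e  0x67 ]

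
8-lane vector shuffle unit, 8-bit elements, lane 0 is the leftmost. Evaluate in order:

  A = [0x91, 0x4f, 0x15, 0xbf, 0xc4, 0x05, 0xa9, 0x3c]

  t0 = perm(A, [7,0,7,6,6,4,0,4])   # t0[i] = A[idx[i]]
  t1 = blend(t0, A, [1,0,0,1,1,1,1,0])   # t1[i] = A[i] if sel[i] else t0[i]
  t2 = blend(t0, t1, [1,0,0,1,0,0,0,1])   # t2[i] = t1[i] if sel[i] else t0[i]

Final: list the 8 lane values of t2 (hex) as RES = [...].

→ t0 |3c|91|3c|a9|a9|c4|91|c4|
→ t1 |91|91|3c|bf|c4|05|a9|c4|
→ t2 |91|91|3c|bf|a9|c4|91|c4|

RES = [0x91, 0x91, 0x3c, 0xbf, 0xa9, 0xc4, 0x91, 0xc4]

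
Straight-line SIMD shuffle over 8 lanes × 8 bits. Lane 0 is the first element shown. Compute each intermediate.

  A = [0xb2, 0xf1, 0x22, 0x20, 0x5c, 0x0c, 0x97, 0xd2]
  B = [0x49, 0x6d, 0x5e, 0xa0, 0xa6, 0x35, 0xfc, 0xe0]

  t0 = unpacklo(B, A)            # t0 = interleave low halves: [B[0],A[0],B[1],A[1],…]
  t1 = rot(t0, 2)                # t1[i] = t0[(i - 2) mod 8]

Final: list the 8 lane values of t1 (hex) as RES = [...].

RES = [0xa0, 0x20, 0x49, 0xb2, 0x6d, 0xf1, 0x5e, 0x22]

  t0: 49 b2 6d f1 5e 22 a0 20
  t1: a0 20 49 b2 6d f1 5e 22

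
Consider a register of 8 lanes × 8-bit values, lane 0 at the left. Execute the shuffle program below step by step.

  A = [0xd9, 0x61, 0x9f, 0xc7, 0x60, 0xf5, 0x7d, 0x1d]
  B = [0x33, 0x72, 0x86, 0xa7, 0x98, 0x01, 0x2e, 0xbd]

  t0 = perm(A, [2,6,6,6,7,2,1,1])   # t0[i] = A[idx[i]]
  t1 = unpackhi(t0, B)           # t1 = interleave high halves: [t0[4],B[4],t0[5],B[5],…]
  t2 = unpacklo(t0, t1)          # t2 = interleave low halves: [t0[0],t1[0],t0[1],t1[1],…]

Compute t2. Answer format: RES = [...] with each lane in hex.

RES = [0x9f, 0x1d, 0x7d, 0x98, 0x7d, 0x9f, 0x7d, 0x01]

→ t0 |9f|7d|7d|7d|1d|9f|61|61|
→ t1 |1d|98|9f|01|61|2e|61|bd|
→ t2 |9f|1d|7d|98|7d|9f|7d|01|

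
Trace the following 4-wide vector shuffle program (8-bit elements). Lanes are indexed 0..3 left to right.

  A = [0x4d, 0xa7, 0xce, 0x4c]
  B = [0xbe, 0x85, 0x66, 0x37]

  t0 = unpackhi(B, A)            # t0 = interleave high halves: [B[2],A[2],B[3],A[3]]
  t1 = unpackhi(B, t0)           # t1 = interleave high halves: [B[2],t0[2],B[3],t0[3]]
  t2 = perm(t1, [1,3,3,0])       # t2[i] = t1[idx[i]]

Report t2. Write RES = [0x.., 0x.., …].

→ t0 |66|ce|37|4c|
→ t1 |66|37|37|4c|
→ t2 |37|4c|4c|66|

RES = [ 0x37  0x4c  0x4c  0x66 ]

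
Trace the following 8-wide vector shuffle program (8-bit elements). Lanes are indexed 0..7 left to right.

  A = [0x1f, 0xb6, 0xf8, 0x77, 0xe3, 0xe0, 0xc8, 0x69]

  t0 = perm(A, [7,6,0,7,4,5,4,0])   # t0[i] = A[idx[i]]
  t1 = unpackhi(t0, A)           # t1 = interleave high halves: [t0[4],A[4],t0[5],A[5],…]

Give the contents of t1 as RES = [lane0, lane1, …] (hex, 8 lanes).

t0 = [0x69, 0xc8, 0x1f, 0x69, 0xe3, 0xe0, 0xe3, 0x1f]
t1 = [0xe3, 0xe3, 0xe0, 0xe0, 0xe3, 0xc8, 0x1f, 0x69]

RES = [0xe3, 0xe3, 0xe0, 0xe0, 0xe3, 0xc8, 0x1f, 0x69]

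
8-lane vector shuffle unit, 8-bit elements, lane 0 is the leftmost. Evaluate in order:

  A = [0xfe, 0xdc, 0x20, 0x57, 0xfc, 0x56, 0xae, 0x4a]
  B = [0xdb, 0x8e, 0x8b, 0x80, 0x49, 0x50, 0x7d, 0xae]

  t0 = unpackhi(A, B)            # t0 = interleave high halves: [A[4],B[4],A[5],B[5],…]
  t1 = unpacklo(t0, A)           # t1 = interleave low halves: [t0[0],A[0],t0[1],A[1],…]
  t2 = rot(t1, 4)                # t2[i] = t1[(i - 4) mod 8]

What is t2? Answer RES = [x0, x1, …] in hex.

  t0: fc 49 56 50 ae 7d 4a ae
  t1: fc fe 49 dc 56 20 50 57
  t2: 56 20 50 57 fc fe 49 dc

RES = [ 0x56  0x20  0x50  0x57  0xfc  0xfe  0x49  0xdc ]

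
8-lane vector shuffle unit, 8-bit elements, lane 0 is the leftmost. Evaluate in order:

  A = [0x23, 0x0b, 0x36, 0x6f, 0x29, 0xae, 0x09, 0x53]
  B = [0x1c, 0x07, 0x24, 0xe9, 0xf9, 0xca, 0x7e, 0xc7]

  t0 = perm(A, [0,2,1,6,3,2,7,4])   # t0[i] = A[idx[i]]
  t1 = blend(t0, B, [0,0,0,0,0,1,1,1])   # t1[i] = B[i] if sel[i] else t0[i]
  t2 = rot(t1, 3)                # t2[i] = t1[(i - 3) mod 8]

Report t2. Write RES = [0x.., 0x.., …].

RES = [0xca, 0x7e, 0xc7, 0x23, 0x36, 0x0b, 0x09, 0x6f]

→ t0 |23|36|0b|09|6f|36|53|29|
→ t1 |23|36|0b|09|6f|ca|7e|c7|
→ t2 |ca|7e|c7|23|36|0b|09|6f|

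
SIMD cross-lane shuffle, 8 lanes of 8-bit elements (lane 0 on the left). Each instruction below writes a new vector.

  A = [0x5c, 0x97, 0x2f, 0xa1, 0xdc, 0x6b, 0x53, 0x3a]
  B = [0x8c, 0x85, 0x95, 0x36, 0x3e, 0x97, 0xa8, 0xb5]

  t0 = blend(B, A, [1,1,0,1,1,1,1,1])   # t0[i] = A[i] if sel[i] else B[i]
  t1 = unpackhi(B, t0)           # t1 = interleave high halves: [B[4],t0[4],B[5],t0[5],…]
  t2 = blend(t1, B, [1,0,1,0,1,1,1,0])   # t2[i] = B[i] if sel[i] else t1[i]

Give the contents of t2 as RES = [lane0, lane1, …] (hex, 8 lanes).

RES = [ 0x8c  0xdc  0x95  0x6b  0x3e  0x97  0xa8  0x3a ]

t0 = [0x5c, 0x97, 0x95, 0xa1, 0xdc, 0x6b, 0x53, 0x3a]
t1 = [0x3e, 0xdc, 0x97, 0x6b, 0xa8, 0x53, 0xb5, 0x3a]
t2 = [0x8c, 0xdc, 0x95, 0x6b, 0x3e, 0x97, 0xa8, 0x3a]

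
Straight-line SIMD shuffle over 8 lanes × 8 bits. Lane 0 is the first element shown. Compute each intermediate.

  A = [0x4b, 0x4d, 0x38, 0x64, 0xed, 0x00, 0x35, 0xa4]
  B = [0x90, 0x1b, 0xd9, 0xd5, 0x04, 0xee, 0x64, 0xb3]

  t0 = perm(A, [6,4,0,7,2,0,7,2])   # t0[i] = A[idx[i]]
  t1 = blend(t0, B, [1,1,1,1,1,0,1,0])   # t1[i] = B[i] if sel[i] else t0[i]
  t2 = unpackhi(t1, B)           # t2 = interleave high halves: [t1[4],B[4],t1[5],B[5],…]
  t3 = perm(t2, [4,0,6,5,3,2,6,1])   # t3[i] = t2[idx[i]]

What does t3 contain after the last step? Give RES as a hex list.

RES = [0x64, 0x04, 0x38, 0x64, 0xee, 0x4b, 0x38, 0x04]

t0 = [0x35, 0xed, 0x4b, 0xa4, 0x38, 0x4b, 0xa4, 0x38]
t1 = [0x90, 0x1b, 0xd9, 0xd5, 0x04, 0x4b, 0x64, 0x38]
t2 = [0x04, 0x04, 0x4b, 0xee, 0x64, 0x64, 0x38, 0xb3]
t3 = [0x64, 0x04, 0x38, 0x64, 0xee, 0x4b, 0x38, 0x04]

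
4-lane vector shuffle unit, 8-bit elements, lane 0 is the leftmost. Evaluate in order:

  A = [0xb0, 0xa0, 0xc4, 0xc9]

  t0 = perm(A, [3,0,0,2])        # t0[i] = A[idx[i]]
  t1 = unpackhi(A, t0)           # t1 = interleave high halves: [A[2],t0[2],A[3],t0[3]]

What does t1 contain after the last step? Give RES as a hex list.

  t0: c9 b0 b0 c4
  t1: c4 b0 c9 c4

RES = [ 0xc4  0xb0  0xc9  0xc4 ]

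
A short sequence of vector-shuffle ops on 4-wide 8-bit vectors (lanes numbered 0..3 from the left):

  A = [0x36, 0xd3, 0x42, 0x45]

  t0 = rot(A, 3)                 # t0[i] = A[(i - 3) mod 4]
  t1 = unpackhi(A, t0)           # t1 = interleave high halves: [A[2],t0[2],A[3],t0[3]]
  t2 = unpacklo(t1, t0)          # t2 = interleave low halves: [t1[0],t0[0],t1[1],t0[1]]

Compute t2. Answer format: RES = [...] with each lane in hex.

  t0: d3 42 45 36
  t1: 42 45 45 36
  t2: 42 d3 45 42

RES = [0x42, 0xd3, 0x45, 0x42]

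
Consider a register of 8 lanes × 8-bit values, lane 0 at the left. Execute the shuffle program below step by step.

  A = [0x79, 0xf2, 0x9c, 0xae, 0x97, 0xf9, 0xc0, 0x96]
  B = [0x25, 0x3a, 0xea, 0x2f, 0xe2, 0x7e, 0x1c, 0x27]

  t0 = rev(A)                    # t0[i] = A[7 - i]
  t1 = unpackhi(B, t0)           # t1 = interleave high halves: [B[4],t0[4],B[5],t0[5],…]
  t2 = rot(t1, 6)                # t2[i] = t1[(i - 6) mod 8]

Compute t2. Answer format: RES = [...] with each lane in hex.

  t0: 96 c0 f9 97 ae 9c f2 79
  t1: e2 ae 7e 9c 1c f2 27 79
  t2: 7e 9c 1c f2 27 79 e2 ae

RES = [0x7e, 0x9c, 0x1c, 0xf2, 0x27, 0x79, 0xe2, 0xae]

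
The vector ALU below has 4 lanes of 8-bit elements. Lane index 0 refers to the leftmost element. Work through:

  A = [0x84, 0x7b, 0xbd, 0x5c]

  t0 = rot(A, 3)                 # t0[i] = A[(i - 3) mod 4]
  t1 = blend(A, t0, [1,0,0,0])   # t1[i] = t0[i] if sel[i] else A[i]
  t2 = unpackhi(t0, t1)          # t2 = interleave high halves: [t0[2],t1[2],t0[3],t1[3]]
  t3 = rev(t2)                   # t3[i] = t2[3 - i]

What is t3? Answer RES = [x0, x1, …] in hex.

→ t0 |7b|bd|5c|84|
→ t1 |7b|7b|bd|5c|
→ t2 |5c|bd|84|5c|
→ t3 |5c|84|bd|5c|

RES = [0x5c, 0x84, 0xbd, 0x5c]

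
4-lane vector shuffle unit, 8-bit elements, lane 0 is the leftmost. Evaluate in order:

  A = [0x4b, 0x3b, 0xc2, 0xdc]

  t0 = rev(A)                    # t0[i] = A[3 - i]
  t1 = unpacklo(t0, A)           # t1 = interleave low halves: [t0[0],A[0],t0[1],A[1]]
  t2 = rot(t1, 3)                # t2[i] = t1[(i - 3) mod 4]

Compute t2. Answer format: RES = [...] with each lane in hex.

  t0: dc c2 3b 4b
  t1: dc 4b c2 3b
  t2: 4b c2 3b dc

RES = [0x4b, 0xc2, 0x3b, 0xdc]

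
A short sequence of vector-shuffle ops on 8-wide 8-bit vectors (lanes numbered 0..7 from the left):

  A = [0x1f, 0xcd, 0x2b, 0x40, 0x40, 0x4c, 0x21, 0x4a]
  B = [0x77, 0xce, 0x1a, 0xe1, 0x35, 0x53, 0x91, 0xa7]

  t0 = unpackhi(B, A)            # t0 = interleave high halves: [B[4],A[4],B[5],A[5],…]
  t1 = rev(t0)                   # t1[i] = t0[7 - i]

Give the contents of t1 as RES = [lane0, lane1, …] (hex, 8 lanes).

  t0: 35 40 53 4c 91 21 a7 4a
  t1: 4a a7 21 91 4c 53 40 35

RES = [ 0x4a  0xa7  0x21  0x91  0x4c  0x53  0x40  0x35 ]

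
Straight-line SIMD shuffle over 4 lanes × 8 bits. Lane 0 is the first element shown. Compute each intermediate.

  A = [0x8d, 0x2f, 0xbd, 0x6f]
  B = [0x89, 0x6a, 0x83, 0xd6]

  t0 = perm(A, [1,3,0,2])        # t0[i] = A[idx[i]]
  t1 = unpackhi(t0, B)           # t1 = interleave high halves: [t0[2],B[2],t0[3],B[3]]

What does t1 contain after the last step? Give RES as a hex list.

RES = [0x8d, 0x83, 0xbd, 0xd6]

→ t0 |2f|6f|8d|bd|
→ t1 |8d|83|bd|d6|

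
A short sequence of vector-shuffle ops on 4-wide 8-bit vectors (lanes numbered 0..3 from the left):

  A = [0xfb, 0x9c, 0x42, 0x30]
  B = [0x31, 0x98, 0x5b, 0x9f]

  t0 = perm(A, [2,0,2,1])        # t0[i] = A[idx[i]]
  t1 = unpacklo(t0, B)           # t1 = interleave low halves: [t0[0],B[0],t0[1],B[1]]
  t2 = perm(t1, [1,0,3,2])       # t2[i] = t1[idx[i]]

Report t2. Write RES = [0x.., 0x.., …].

  t0: 42 fb 42 9c
  t1: 42 31 fb 98
  t2: 31 42 98 fb

RES = [0x31, 0x42, 0x98, 0xfb]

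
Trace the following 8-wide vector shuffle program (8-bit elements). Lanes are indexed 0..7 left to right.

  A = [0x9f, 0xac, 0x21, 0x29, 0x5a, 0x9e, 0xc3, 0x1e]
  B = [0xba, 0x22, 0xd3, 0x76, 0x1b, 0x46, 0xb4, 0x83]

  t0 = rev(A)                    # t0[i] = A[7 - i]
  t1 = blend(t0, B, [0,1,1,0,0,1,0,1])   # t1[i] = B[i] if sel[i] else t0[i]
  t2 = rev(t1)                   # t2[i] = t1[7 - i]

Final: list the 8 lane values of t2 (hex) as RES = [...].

RES = [0x83, 0xac, 0x46, 0x29, 0x5a, 0xd3, 0x22, 0x1e]

t0 = [0x1e, 0xc3, 0x9e, 0x5a, 0x29, 0x21, 0xac, 0x9f]
t1 = [0x1e, 0x22, 0xd3, 0x5a, 0x29, 0x46, 0xac, 0x83]
t2 = [0x83, 0xac, 0x46, 0x29, 0x5a, 0xd3, 0x22, 0x1e]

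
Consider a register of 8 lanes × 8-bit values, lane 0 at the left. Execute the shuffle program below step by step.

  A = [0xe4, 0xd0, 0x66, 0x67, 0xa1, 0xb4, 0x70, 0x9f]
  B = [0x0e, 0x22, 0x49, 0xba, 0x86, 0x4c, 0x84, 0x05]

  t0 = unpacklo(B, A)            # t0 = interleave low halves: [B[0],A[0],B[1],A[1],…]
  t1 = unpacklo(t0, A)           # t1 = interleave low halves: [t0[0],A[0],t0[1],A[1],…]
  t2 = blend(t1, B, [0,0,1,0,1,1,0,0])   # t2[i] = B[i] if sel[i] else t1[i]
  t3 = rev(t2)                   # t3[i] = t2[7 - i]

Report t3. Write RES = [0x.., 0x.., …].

RES = [ 0x67  0xd0  0x4c  0x86  0xd0  0x49  0xe4  0x0e ]

→ t0 |0e|e4|22|d0|49|66|ba|67|
→ t1 |0e|e4|e4|d0|22|66|d0|67|
→ t2 |0e|e4|49|d0|86|4c|d0|67|
→ t3 |67|d0|4c|86|d0|49|e4|0e|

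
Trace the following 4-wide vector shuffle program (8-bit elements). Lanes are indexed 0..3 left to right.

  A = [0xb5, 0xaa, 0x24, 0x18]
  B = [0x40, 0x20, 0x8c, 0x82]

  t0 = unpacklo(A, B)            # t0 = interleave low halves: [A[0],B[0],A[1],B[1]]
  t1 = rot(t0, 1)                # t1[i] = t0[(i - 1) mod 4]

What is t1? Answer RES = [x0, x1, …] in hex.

t0 = [0xb5, 0x40, 0xaa, 0x20]
t1 = [0x20, 0xb5, 0x40, 0xaa]

RES = [0x20, 0xb5, 0x40, 0xaa]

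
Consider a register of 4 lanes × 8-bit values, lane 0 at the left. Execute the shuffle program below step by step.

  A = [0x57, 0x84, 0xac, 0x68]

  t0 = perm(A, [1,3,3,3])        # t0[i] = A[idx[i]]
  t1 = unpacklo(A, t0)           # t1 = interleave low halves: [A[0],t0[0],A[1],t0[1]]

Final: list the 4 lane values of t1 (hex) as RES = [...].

→ t0 |84|68|68|68|
→ t1 |57|84|84|68|

RES = [0x57, 0x84, 0x84, 0x68]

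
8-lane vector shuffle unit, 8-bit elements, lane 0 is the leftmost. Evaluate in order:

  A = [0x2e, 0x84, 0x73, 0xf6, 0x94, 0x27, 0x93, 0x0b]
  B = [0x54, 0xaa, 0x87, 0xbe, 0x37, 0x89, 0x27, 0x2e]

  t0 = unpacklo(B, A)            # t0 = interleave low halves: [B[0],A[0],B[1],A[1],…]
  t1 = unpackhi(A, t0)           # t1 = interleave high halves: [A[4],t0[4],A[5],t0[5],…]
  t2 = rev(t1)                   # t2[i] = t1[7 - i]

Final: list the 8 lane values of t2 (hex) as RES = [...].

RES = [ 0xf6  0x0b  0xbe  0x93  0x73  0x27  0x87  0x94 ]

  t0: 54 2e aa 84 87 73 be f6
  t1: 94 87 27 73 93 be 0b f6
  t2: f6 0b be 93 73 27 87 94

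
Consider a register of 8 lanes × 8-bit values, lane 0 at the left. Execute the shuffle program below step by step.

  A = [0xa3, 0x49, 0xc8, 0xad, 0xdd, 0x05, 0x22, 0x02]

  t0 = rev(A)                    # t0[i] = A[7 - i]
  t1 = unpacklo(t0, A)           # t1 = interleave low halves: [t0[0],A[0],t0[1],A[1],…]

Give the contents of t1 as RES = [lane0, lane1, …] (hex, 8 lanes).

  t0: 02 22 05 dd ad c8 49 a3
  t1: 02 a3 22 49 05 c8 dd ad

RES = [0x02, 0xa3, 0x22, 0x49, 0x05, 0xc8, 0xdd, 0xad]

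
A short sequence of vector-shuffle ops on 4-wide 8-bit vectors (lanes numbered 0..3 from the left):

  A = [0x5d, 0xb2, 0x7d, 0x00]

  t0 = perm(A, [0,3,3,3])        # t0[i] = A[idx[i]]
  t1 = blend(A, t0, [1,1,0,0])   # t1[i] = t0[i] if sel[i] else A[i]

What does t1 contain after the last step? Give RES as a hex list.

  t0: 5d 00 00 00
  t1: 5d 00 7d 00

RES = [ 0x5d  0x00  0x7d  0x00 ]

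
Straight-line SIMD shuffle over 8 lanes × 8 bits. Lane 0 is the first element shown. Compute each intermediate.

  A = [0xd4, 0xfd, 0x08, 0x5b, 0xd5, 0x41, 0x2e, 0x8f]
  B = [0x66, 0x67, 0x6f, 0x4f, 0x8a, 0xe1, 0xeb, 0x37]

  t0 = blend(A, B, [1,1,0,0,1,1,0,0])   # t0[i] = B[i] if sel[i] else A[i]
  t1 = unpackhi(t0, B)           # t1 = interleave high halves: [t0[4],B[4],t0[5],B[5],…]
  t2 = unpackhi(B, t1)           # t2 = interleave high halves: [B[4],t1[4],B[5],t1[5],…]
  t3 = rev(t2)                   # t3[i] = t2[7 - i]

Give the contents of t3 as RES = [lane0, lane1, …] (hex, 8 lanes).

  t0: 66 67 08 5b 8a e1 2e 8f
  t1: 8a 8a e1 e1 2e eb 8f 37
  t2: 8a 2e e1 eb eb 8f 37 37
  t3: 37 37 8f eb eb e1 2e 8a

RES = [0x37, 0x37, 0x8f, 0xeb, 0xeb, 0xe1, 0x2e, 0x8a]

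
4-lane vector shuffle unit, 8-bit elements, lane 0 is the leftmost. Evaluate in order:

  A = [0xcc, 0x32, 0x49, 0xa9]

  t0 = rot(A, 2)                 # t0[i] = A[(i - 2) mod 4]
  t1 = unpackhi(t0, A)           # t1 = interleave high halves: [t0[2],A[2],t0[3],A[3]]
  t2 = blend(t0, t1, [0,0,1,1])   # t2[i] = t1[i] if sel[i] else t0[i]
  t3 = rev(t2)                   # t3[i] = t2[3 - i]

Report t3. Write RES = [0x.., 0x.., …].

t0 = [0x49, 0xa9, 0xcc, 0x32]
t1 = [0xcc, 0x49, 0x32, 0xa9]
t2 = [0x49, 0xa9, 0x32, 0xa9]
t3 = [0xa9, 0x32, 0xa9, 0x49]

RES = [ 0xa9  0x32  0xa9  0x49 ]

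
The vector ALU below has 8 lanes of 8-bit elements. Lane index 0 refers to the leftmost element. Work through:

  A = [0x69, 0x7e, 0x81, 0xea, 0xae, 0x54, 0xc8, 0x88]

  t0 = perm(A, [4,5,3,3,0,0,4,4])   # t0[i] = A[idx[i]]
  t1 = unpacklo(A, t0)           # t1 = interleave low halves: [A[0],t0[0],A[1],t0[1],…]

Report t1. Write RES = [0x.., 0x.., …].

  t0: ae 54 ea ea 69 69 ae ae
  t1: 69 ae 7e 54 81 ea ea ea

RES = [ 0x69  0xae  0x7e  0x54  0x81  0xea  0xea  0xea ]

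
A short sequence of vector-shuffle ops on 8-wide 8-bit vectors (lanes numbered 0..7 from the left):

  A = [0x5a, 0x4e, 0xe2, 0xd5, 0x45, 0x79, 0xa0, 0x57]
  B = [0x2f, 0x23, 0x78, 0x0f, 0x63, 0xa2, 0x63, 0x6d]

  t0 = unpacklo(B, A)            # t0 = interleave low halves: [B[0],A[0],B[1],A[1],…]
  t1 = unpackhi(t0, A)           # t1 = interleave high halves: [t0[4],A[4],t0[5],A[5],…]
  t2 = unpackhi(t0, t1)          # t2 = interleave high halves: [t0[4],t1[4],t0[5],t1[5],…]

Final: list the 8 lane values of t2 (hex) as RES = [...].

t0 = [0x2f, 0x5a, 0x23, 0x4e, 0x78, 0xe2, 0x0f, 0xd5]
t1 = [0x78, 0x45, 0xe2, 0x79, 0x0f, 0xa0, 0xd5, 0x57]
t2 = [0x78, 0x0f, 0xe2, 0xa0, 0x0f, 0xd5, 0xd5, 0x57]

RES = [0x78, 0x0f, 0xe2, 0xa0, 0x0f, 0xd5, 0xd5, 0x57]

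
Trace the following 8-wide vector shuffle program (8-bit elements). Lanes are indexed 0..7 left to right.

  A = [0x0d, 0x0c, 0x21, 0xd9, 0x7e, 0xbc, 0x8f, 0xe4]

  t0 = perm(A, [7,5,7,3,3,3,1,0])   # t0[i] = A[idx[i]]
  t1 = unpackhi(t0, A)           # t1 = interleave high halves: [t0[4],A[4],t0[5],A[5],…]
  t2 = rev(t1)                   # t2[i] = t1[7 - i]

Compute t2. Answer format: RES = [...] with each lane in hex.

RES = [ 0xe4  0x0d  0x8f  0x0c  0xbc  0xd9  0x7e  0xd9 ]

  t0: e4 bc e4 d9 d9 d9 0c 0d
  t1: d9 7e d9 bc 0c 8f 0d e4
  t2: e4 0d 8f 0c bc d9 7e d9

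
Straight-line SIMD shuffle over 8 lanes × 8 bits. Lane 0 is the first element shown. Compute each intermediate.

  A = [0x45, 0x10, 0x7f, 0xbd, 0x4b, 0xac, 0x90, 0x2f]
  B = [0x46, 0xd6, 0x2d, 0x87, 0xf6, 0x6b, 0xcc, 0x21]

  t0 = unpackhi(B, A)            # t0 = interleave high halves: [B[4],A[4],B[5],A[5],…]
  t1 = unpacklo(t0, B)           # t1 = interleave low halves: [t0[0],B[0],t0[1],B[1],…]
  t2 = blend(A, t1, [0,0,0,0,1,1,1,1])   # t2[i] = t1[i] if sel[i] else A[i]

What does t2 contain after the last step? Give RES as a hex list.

RES = [0x45, 0x10, 0x7f, 0xbd, 0x6b, 0x2d, 0xac, 0x87]

  t0: f6 4b 6b ac cc 90 21 2f
  t1: f6 46 4b d6 6b 2d ac 87
  t2: 45 10 7f bd 6b 2d ac 87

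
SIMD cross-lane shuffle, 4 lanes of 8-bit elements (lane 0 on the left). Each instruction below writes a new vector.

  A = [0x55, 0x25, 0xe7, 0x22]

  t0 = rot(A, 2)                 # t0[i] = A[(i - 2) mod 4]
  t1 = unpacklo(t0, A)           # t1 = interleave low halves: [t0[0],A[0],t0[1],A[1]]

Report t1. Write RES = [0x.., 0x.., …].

  t0: e7 22 55 25
  t1: e7 55 22 25

RES = [ 0xe7  0x55  0x22  0x25 ]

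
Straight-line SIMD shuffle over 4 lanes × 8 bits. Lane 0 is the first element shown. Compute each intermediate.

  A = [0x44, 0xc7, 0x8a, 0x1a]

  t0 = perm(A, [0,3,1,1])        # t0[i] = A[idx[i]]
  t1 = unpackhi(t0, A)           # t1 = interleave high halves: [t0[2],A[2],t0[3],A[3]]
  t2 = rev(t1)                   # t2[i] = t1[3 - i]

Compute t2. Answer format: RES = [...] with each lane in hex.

RES = [ 0x1a  0xc7  0x8a  0xc7 ]

→ t0 |44|1a|c7|c7|
→ t1 |c7|8a|c7|1a|
→ t2 |1a|c7|8a|c7|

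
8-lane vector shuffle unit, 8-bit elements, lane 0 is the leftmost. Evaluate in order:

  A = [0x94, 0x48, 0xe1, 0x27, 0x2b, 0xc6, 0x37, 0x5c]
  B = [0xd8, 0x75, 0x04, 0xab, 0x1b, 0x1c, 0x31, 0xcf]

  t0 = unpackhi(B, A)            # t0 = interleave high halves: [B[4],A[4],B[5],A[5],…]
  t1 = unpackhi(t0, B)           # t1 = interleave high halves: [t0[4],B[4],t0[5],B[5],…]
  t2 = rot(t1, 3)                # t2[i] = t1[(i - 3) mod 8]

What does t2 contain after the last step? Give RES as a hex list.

RES = [0x31, 0x5c, 0xcf, 0x31, 0x1b, 0x37, 0x1c, 0xcf]

  t0: 1b 2b 1c c6 31 37 cf 5c
  t1: 31 1b 37 1c cf 31 5c cf
  t2: 31 5c cf 31 1b 37 1c cf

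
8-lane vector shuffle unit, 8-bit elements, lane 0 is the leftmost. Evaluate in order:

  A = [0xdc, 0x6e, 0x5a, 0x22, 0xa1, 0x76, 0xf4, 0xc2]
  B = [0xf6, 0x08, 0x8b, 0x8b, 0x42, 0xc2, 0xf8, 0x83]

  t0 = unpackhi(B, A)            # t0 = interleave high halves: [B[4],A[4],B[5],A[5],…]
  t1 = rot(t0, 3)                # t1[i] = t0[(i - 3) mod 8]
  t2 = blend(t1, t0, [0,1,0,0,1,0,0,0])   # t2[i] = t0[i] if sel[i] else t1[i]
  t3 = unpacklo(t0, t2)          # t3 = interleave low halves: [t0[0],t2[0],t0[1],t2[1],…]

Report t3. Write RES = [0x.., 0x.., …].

RES = [ 0x42  0xf4  0xa1  0xa1  0xc2  0xc2  0x76  0x42 ]

→ t0 |42|a1|c2|76|f8|f4|83|c2|
→ t1 |f4|83|c2|42|a1|c2|76|f8|
→ t2 |f4|a1|c2|42|f8|c2|76|f8|
→ t3 |42|f4|a1|a1|c2|c2|76|42|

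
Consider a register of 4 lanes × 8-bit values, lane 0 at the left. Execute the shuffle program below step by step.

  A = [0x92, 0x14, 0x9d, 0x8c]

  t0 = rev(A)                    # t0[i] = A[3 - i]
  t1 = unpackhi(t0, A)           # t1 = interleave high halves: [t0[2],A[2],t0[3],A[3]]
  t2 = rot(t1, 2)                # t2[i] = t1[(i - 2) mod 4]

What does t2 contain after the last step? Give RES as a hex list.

RES = [0x92, 0x8c, 0x14, 0x9d]

→ t0 |8c|9d|14|92|
→ t1 |14|9d|92|8c|
→ t2 |92|8c|14|9d|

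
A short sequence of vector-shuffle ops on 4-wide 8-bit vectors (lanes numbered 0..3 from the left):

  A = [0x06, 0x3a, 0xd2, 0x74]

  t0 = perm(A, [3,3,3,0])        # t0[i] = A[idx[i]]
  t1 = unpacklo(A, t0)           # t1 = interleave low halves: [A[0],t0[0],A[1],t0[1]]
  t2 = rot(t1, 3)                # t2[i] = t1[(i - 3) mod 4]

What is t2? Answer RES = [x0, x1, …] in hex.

t0 = [0x74, 0x74, 0x74, 0x06]
t1 = [0x06, 0x74, 0x3a, 0x74]
t2 = [0x74, 0x3a, 0x74, 0x06]

RES = [ 0x74  0x3a  0x74  0x06 ]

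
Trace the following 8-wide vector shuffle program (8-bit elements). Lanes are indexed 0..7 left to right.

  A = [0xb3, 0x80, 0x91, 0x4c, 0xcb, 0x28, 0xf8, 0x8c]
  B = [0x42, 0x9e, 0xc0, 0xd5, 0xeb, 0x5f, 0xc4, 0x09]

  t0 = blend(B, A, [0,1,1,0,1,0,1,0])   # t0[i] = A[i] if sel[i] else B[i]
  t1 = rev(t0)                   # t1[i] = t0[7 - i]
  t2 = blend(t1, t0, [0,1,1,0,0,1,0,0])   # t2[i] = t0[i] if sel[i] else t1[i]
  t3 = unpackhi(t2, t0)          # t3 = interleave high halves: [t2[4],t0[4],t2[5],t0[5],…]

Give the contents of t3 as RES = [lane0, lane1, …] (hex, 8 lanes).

RES = [0xd5, 0xcb, 0x5f, 0x5f, 0x80, 0xf8, 0x42, 0x09]

t0 = [0x42, 0x80, 0x91, 0xd5, 0xcb, 0x5f, 0xf8, 0x09]
t1 = [0x09, 0xf8, 0x5f, 0xcb, 0xd5, 0x91, 0x80, 0x42]
t2 = [0x09, 0x80, 0x91, 0xcb, 0xd5, 0x5f, 0x80, 0x42]
t3 = [0xd5, 0xcb, 0x5f, 0x5f, 0x80, 0xf8, 0x42, 0x09]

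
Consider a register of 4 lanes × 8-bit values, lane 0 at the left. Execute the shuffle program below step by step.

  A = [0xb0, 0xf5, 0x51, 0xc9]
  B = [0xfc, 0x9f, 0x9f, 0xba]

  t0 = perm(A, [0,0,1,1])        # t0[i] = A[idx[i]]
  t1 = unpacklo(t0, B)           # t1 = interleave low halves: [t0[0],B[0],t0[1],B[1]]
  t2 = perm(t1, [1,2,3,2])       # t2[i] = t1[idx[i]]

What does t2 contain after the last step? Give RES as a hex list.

→ t0 |b0|b0|f5|f5|
→ t1 |b0|fc|b0|9f|
→ t2 |fc|b0|9f|b0|

RES = [ 0xfc  0xb0  0x9f  0xb0 ]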